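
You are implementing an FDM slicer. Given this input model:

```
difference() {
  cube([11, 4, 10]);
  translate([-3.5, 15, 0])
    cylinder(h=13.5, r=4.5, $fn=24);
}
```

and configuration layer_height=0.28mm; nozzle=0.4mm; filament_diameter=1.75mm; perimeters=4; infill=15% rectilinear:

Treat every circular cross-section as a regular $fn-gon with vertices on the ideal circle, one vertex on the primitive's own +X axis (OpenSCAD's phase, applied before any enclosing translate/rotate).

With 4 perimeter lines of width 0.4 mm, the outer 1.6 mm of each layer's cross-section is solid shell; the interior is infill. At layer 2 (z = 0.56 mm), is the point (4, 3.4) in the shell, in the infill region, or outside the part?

At z = 0.56 mm: the cube (footprint 11×4) is included at this height; the cylinder at (-3.5, 15): section is a regular 24-gon, circumradius r=4.5; After the difference (first − rest): starting from the 11×4 cube, the r=4.5 cylinder at (-3.5, 15) misses the remaining region (no effect) — 1 connected region. Overall, the cross-section is a single solid region. The nearest boundary edge runs (0.00, 4.00)→(11.00, 4.00); distance from the point to it = 0.60 mm. The point is inside the cross-section, 0.60 mm from the nearest boundary — within the 1.6 mm shell band (4 × 0.4).

shell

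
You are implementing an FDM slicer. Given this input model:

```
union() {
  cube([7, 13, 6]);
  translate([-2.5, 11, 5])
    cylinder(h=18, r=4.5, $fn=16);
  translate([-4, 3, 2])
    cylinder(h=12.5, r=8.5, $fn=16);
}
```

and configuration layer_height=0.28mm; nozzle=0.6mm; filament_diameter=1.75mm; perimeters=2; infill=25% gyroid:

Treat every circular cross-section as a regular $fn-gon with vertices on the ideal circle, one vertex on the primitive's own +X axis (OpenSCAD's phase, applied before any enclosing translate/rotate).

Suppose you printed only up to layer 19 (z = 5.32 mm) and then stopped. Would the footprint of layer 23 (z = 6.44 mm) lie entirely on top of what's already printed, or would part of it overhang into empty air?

Compare the two slices. At z = 5.32: the 7×13 cube contributes its full rectangle (area 91.00 mm²); the r=4.5 cylinder at (-2.5, 11) contributes a regular 16-gon of circumradius 4.5 (area = (16/2)·4.500²·sin(360°/16) = 61.99 mm²); the cylinder at (-4, 3): section is a regular 16-gon, circumradius r=8.5 (area = (16/2)·8.500²·sin(360°/16) = 221.19 mm²); Combining (union): the regions partially overlap — summed areas 374.19 mm² minus the doubly-counted overlap 71.09 mm² gives 303.10 mm² — area = 303.10 mm². At z = 6.44: the cube is not intersected at this z (z outside [0, 6]); the cylinder at (-2.5, 11): section is a regular 16-gon, circumradius r=4.5 (area = (16/2)·4.500²·sin(360°/16) = 61.99 mm²); the r=8.5 cylinder at (-4, 3) contributes a regular 16-gon of circumradius 8.5 (area = (16/2)·8.500²·sin(360°/16) = 221.19 mm²); Merging all regions: the regions partially overlap — summed areas 283.19 mm² minus the doubly-counted overlap 29.60 mm² gives 253.59 mm² — area = 253.59 mm². Checking containment: the cross-section at z = 6.44 is a subset of the cross-section at z = 5.32.

entirely on top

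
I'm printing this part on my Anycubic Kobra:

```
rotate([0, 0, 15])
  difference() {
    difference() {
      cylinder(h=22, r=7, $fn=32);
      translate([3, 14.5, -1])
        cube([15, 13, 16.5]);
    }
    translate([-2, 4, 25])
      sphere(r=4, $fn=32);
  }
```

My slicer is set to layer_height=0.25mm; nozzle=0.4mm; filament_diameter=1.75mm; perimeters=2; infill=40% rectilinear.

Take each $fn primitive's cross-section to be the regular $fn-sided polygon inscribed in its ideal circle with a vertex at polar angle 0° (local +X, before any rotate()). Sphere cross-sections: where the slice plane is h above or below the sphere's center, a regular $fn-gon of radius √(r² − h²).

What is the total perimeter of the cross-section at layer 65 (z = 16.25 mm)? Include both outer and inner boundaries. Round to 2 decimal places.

At z = 16.25 mm: the r=7 cylinder contributes a regular 32-gon of circumradius 7 (perimeter = 2·32·7.000·sin(180°/32) = 43.91 mm); the cube at (3, 14.5) is not intersected at this z (z outside [-1, 15.5]); After the difference (first − rest): none of the subtracted shapes is present at this height, so the r=7 cylinder is unchanged — boundary = 43.91 mm; the sphere at (-2, 4) is not intersected at this z (|z−center|=8.750 > r=4); Subtracting the remaining from the first: none of the subtracted shapes is present at this height, so that combined region is unchanged — boundary = 43.91 mm; (whole slice rotated 15° about Z — lengths, areas and connectivity unchanged). Overall, the cross-section is a single solid region. Total boundary length (outer) = 43.91 mm.

43.91 mm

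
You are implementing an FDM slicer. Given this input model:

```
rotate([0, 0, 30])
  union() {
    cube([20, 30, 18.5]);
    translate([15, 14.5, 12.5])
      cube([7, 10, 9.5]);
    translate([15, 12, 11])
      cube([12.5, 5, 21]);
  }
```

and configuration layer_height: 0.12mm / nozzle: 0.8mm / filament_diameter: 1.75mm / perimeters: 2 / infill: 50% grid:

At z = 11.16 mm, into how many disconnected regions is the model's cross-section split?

At z = 11.16 mm: the cube (footprint 20×30) is included at this height; the cube at (15, 14.5) does not reach this height (z outside [12.5, 22]); the 12.5×5 cube at (15, 12) contributes its full rectangle; Taking the union: the regions partially overlap (shared area 25.00 mm²), so overlapping operands fuse into one piece — 1 connected region; (whole slice rotated 30° about Z — lengths, areas and connectivity unchanged). The result has 1 disconnected region.

1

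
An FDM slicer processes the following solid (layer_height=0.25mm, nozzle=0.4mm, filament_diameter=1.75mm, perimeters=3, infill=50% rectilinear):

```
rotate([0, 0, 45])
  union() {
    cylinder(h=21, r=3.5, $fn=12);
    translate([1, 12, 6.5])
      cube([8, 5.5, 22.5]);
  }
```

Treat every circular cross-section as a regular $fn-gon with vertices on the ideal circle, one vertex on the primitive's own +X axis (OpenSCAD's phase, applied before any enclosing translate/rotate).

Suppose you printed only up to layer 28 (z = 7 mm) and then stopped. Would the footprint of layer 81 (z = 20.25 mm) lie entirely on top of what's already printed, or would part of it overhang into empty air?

Compare the two slices. At z = 7: the r=3.5 cylinder gives a regular 12-gon of circumradius 3.5 (constant along its height) (area = (12/2)·3.500²·sin(360°/12) = 36.75 mm²); the 8×5.5 cube at (1, 12) contributes its full rectangle (area 44.00 mm²); Merging all regions: the 2 present regions are separate (no shared area or edge), so areas and boundary lengths simply add and each stays a separate island — area = 80.75 mm²; (whole slice rotated 45° about Z — lengths, areas and connectivity unchanged). At z = 20.25: the r=3.5 cylinder contributes a regular 12-gon of circumradius 3.5 (area = (12/2)·3.500²·sin(360°/12) = 36.75 mm²); the 8×5.5 cube at (1, 12) contributes its full rectangle (area 44.00 mm²); Merging all regions: the 2 present regions are separate (no shared area or edge), so areas and boundary lengths simply add and each stays a separate island — area = 80.75 mm²; (whole slice rotated 45° about Z — lengths, areas and connectivity unchanged). Checking containment: the cross-section at z = 20.25 is a subset of the cross-section at z = 7.

entirely on top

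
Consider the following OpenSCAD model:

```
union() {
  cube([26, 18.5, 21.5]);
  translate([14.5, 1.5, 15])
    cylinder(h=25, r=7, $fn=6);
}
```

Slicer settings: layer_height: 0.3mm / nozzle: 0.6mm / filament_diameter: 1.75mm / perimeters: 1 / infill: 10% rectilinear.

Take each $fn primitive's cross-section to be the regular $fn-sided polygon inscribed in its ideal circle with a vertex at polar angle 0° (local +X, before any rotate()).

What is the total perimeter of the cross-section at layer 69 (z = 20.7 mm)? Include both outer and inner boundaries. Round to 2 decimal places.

94.27 mm

At z = 20.7 mm: the cube is present — its section is the full 26×18.5 rectangle (perimeter 89.00 mm); the r=7 cylinder at (14.5, 1.5) contributes a regular 6-gon of circumradius 7 (perimeter = 2·6·7.000·sin(180°/6) = 42.00 mm); Taking the union: the regions partially overlap (shared area 83.35 mm²), so the edge portions inside another operand are dropped and the merged outline is re-measured after clipping — boundary = 94.27 mm. Overall, the cross-section is a single solid region. Total boundary length (outer) = 94.27 mm.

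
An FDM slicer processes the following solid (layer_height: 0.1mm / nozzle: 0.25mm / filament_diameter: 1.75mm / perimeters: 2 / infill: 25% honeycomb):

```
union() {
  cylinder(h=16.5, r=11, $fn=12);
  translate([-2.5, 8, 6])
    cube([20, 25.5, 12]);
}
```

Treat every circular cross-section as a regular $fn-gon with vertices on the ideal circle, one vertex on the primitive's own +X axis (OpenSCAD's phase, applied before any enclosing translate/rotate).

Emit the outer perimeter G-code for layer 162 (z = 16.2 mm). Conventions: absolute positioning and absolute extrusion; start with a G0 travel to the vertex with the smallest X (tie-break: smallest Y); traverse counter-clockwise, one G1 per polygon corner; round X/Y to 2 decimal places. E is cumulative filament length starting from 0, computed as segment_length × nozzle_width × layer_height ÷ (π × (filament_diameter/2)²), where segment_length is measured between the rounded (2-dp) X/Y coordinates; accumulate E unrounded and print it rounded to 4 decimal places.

At z = 16.2 mm: the cylinder: section is a regular 12-gon, circumradius r=11; the 20×25.5 cube at (-2.5, 8) contributes its full rectangle; Taking the union: the regions partially overlap (shared area 20.27 mm²), so overlapping operands fuse into one piece — 1 connected region. The outline is a single polygon with 15 vertices. Extrusion per mm of travel: 0.25 × 0.1 / (π × 0.875²) = 0.010394. Accumulating E over each segment gives final E = 1.4243.

G0 X-11.00 Y0.00 Z16.20
G1 X-9.53 Y-5.50 E0.0592
G1 X-5.50 Y-9.53 E0.1184
G1 X0.00 Y-11.00 E0.1776
G1 X5.50 Y-9.53 E0.2368
G1 X9.53 Y-5.50 E0.2960
G1 X11.00 Y0.00 E0.3552
G1 X9.53 Y5.50 E0.4143
G1 X7.03 Y8.00 E0.4511
G1 X17.50 Y8.00 E0.5599
G1 X17.50 Y33.50 E0.8249
G1 X-2.50 Y33.50 E1.0328
G1 X-2.50 Y10.33 E1.2736
G1 X-5.50 Y9.53 E1.3059
G1 X-9.53 Y5.50 E1.3652
G1 X-11.00 Y0.00 E1.4243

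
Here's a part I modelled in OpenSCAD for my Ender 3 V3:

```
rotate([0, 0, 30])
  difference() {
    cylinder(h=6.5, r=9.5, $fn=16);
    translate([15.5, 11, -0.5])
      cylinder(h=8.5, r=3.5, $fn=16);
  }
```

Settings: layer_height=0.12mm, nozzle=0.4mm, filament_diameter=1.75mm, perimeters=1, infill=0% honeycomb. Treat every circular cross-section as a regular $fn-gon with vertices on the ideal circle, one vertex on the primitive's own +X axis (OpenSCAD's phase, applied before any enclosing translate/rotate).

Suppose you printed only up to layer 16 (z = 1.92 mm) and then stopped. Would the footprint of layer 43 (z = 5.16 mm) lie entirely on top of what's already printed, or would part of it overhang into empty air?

Compare the two slices. At z = 1.92: the r=9.5 cylinder contributes a regular 16-gon of circumradius 9.5 (area = (16/2)·9.500²·sin(360°/16) = 276.30 mm²); the r=3.5 cylinder at (15.5, 11) contributes a regular 16-gon of circumradius 3.5 (area = (16/2)·3.500²·sin(360°/16) = 37.50 mm²); Subtracting the remaining from the first: starting from the r=9.5 cylinder (276.30 mm²), the r=3.5 cylinder at (15.5, 11) misses the remaining region (no effect) — area = 276.30 mm²; (whole slice rotated 30° about Z — lengths, areas and connectivity unchanged). At z = 5.16: the cylinder: section is a regular 16-gon, circumradius r=9.5 (area = (16/2)·9.500²·sin(360°/16) = 276.30 mm²); the r=3.5 cylinder at (15.5, 11) contributes a regular 16-gon of circumradius 3.5 (area = (16/2)·3.500²·sin(360°/16) = 37.50 mm²); Taking the first minus the rest: starting from the r=9.5 cylinder (276.30 mm²), the r=3.5 cylinder at (15.5, 11) misses the remaining region (no effect) — area = 276.30 mm²; (whole slice rotated 30° about Z — lengths, areas and connectivity unchanged). Checking containment: the cross-section at z = 5.16 is a subset of the cross-section at z = 1.92.

entirely on top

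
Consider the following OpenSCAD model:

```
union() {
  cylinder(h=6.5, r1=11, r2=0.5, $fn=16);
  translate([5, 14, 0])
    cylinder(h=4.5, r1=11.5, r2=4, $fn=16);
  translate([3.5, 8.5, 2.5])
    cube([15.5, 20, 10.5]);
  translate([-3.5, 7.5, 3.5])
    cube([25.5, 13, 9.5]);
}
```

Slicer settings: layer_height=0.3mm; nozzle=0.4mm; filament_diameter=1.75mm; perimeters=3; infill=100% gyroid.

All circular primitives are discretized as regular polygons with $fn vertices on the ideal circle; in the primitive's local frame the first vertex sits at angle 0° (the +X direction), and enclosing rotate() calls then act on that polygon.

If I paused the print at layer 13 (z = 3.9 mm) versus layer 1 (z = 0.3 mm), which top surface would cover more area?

layer 1 (z = 0.3 mm)

Layer 13 (z = 3.9): the cone: at t=0.600 of its height the radius interpolates to r₁+(r₂−r₁)t = 4.700, giving a regular 16-gon of that circumradius (area = (16/2)·4.700²·sin(360°/16) = 67.63 mm²); the cone at (5, 14) contributes a regular 16-gon of circumradius 5.000 (interpolated between r1=11.5 and r2=4 at t=0.867) (area = (16/2)·5.000²·sin(360°/16) = 76.54 mm²); the cube at (3.5, 8.5) is present — its section is the full 15.5×20 rectangle (area 310.00 mm²); the 25.5×13 cube at (-3.5, 7.5) contributes its full rectangle (area 331.50 mm²); Combining (union): the regions partially overlap — summed areas 785.66 mm² minus the doubly-counted overlap 262.54 mm² gives 523.13 mm² — area = 523.13 mm². So its area = 523.13 mm². Layer 1 (z = 0.3): the cone contributes a regular 16-gon of circumradius 10.515 (interpolated between r1=11 and r2=0.5 at t=0.046) (area = (16/2)·10.515²·sin(360°/16) = 338.52 mm²); the cone at (5, 14) contributes a regular 16-gon of circumradius 11.000 (interpolated between r1=11.5 and r2=4 at t=0.067) (area = (16/2)·11.000²·sin(360°/16) = 370.44 mm²); the cube at (3.5, 8.5) is not intersected at this z (z outside [2.5, 13]); the cube at (-3.5, 7.5) does not reach this height (z outside [3.5, 13]); Merging all regions: the regions partially overlap — summed areas 708.95 mm² minus the doubly-counted overlap 66.67 mm² gives 642.28 mm² — area = 642.28 mm². So its area = 642.28 mm². Layer 1 is larger (642.28 vs 523.13 mm²).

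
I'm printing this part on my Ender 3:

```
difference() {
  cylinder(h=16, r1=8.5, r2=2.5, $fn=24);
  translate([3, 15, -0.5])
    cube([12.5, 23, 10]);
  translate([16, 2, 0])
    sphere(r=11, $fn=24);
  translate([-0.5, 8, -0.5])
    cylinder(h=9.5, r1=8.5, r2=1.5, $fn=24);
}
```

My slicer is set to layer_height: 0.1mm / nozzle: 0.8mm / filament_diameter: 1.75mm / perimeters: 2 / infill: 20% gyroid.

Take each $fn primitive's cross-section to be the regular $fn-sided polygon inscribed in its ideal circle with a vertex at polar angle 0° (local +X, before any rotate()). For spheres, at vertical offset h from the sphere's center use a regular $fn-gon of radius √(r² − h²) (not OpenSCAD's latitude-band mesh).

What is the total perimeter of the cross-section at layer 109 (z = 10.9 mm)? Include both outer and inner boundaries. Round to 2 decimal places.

27.65 mm

At z = 10.9 mm: the cone contributes a regular 24-gon of circumradius 4.412 (interpolated between r1=8.5 and r2=2.5 at t=0.681) (perimeter = 2·24·4.412·sin(180°/24) = 27.65 mm); the cube at (3, 15) is not intersected at this z (z outside [-0.5, 9.5]); the sphere at (16, 2): section is a regular 24-gon, circumradius = √(r²−h²) = √(11²−10.9²) = 1.480 (perimeter = 2·24·1.480·sin(180°/24) = 9.27 mm); the cone at (-0.5, 8) does not reach this height (z outside [-0.5, 9]); After the difference (first − rest): starting from the cone, the r=11 sphere at (16, 2) misses the remaining region (no effect) — boundary = 27.65 mm. Overall, the cross-section is a single solid region. Total boundary length (outer) = 27.65 mm.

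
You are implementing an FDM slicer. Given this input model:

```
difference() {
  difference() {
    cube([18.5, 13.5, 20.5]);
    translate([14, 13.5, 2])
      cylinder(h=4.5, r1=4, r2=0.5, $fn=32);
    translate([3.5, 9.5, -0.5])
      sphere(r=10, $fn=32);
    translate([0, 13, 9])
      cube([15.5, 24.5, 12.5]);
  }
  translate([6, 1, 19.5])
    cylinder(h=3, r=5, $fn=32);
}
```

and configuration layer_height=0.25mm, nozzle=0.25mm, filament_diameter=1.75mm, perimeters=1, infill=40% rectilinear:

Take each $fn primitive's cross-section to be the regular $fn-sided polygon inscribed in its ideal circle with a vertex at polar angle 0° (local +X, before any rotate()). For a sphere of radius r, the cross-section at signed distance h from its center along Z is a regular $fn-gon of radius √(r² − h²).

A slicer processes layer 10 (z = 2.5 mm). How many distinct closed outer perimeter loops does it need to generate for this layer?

2

At z = 2.5 mm: the cube is present — its section is the full 18.5×13.5 rectangle; the cone at (14, 13.5) contributes a regular 32-gon of circumradius 3.611 (interpolated between r1=4 and r2=0.5 at t=0.111); the r=10 sphere at (3.5, 9.5) slices to a regular 32-gon of circumradius 9.539 (√(r²−h²) with h=3 from center); the cube at (0, 13) is absent (z outside [9, 21.5]); Subtracting the remaining from the first: starting from the 18.5×13.5 cube, the cone at (14, 13.5) partially overlaps it — only the 20.35 mm² overlap (of its 40.70 mm²) is removed, clipping the outline; the r=10 sphere at (3.5, 9.5) partially overlaps it — only the 148.89 mm² overlap (of its 284.05 mm²) is removed, clipping the outline — 2 connected regions; the cylinder at (6, 1) is not intersected at this z (z outside [19.5, 22.5]); Taking the first minus the rest: none of the subtracted shapes is present at this height, so the result so far is unchanged — 2 connected regions. The result has 2 disconnected regions.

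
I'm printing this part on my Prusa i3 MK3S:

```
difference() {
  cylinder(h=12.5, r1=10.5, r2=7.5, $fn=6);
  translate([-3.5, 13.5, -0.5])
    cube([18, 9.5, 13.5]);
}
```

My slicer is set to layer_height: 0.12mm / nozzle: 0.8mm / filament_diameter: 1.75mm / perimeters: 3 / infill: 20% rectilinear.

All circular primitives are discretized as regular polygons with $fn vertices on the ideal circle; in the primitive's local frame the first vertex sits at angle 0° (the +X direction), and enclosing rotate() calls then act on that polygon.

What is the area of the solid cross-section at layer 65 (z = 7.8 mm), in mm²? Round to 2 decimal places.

193.41 mm²

At z = 7.8 mm: the cone (r1=10.5→r2=7.5) has section circumradius 8.628 here — a regular 6-gon (area = (6/2)·8.628²·sin(360°/6) = 193.41 mm²); the 18×9.5 cube at (-3.5, 13.5) contributes its full rectangle (area 171.00 mm²); Taking the first minus the rest: starting from the cone (193.41 mm²), the 18×9.5 cube at (-3.5, 13.5) misses the remaining region (no effect) — area = 193.41 mm². Overall, the cross-section is a single solid region. Net area = 193.41 mm².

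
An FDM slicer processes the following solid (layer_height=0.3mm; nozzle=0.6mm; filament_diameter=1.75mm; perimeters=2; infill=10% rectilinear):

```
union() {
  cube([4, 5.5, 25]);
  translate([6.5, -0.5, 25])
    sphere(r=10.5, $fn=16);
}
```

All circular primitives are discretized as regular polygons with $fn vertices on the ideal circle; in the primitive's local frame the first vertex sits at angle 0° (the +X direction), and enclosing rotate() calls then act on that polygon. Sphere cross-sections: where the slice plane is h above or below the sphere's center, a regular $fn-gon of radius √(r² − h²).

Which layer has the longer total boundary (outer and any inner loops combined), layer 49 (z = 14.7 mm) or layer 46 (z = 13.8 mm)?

Layer 49 (z = 14.7): the 4×5.5 cube contributes its full rectangle (perimeter 19.00 mm); the sphere at (6.5, -0.5): section is a regular 16-gon, circumradius = √(r²−h²) = √(10.5²−10.3²) = 2.040 (perimeter = 2·16·2.040·sin(180°/16) = 12.73 mm); Combining (union): the 2 present regions are separate (no shared area or edge), so areas and boundary lengths simply add and each stays a separate island — boundary = 31.73 mm. So its perimeter = 31.73 mm. Layer 46 (z = 13.8): the 4×5.5 cube contributes its full rectangle (perimeter 19.00 mm); the sphere at (6.5, -0.5) is not intersected at this z (|z−center|=11.200 > r=10.5); Combining (union): only the 4×5.5 cube is present, so the union is just that shape — boundary = 19.00 mm. So its perimeter = 19.00 mm. Layer 49 is larger (31.73 vs 19.00 mm).

layer 49 (z = 14.7 mm)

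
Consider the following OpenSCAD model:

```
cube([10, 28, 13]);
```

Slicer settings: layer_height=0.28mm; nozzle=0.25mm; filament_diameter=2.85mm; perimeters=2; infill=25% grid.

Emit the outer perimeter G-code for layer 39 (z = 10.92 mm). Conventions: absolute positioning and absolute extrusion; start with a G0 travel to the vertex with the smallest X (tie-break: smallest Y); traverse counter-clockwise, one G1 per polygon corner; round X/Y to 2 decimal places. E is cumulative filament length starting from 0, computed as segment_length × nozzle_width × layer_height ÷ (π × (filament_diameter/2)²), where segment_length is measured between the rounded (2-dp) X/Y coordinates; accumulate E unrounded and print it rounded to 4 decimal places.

G0 X0.00 Y0.00 Z10.92
G1 X10.00 Y0.00 E0.1097
G1 X10.00 Y28.00 E0.4170
G1 X0.00 Y28.00 E0.5267
G1 X0.00 Y0.00 E0.8339

At z = 10.92 mm: the 10×28 cube contributes its full rectangle. The outline is a single polygon with 4 vertices. Extrusion per mm of travel: 0.25 × 0.28 / (π × 1.425²) = 0.010973. Accumulating E over each segment gives final E = 0.8339.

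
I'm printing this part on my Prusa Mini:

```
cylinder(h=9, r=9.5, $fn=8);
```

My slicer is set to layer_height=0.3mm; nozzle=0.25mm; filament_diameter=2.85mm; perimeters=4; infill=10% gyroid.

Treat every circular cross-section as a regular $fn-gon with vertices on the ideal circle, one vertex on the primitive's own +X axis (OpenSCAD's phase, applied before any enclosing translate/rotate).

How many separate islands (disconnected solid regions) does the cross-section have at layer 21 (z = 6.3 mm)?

1

At z = 6.3 mm: the r=9.5 cylinder contributes a regular 8-gon of circumradius 9.5. Overall, the cross-section is a single solid region. Island count = 1.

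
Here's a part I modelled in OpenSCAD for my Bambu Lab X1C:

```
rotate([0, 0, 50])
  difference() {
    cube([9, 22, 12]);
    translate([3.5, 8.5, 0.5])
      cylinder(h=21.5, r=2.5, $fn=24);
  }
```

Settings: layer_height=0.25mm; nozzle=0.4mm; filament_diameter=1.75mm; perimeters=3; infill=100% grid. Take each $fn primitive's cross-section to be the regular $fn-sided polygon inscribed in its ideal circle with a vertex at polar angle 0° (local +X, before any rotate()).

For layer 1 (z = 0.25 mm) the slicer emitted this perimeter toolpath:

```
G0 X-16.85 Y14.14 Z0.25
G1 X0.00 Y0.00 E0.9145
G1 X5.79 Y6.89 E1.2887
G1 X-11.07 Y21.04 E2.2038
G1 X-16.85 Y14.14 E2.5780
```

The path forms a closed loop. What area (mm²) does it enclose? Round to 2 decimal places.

198.04 mm²

Apply the shoelace formula to the sequence of (X, Y) vertices; enclosed area = 198.04 mm².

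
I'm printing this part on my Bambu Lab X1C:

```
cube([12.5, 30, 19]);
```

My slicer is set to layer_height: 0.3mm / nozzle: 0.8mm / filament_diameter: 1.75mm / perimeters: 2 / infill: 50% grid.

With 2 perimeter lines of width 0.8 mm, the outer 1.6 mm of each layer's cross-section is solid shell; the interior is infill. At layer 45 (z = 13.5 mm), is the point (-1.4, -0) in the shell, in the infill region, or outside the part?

At z = 13.5 mm: the cube is present — its section is the full 12.5×30 rectangle. Overall, the cross-section is a single solid region. The nearest boundary edge runs (0.00, 0.00)→(12.50, 0.00); distance from the point to it = 1.40 mm. The point is not inside any of the regions above, so it lies outside the cross-section (1.40 mm from the nearest boundary).

outside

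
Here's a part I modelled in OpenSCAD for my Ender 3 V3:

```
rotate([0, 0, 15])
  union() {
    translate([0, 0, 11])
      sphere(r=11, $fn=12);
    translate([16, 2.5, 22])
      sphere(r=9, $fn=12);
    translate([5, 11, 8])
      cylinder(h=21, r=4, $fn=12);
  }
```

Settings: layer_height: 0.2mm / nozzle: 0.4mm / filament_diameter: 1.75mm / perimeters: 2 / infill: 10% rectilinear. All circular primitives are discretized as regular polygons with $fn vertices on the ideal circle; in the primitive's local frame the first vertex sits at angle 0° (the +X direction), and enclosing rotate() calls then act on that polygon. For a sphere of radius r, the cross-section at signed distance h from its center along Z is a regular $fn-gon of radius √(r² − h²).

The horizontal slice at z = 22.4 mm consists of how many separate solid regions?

2

At z = 22.4 mm: the sphere does not reach this height (|z−center|=11.400 > r=11); the sphere at (16, 2.5): section is a regular 12-gon, circumradius = √(r²−h²) = √(9²−0.4²) = 8.991; the cylinder at (5, 11): section is a regular 12-gon, circumradius r=4; Combining (union): the 2 present regions are separate (no shared area or edge), so areas and boundary lengths simply add and each stays a separate island — 2 connected regions; (whole slice rotated 15° about Z — lengths, areas and connectivity unchanged). The result has 2 disconnected regions.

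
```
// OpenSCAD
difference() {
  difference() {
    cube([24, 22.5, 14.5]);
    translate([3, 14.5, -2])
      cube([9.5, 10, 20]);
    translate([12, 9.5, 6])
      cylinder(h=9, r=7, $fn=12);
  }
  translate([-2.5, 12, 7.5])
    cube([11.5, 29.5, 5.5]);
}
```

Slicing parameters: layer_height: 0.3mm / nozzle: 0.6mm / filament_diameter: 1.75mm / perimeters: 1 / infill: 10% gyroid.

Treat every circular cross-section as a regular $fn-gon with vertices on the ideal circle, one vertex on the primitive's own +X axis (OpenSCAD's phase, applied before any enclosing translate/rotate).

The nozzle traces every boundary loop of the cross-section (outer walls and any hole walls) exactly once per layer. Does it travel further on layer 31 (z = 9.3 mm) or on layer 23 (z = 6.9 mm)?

Layer 31 (z = 9.3): the cube is present — its section is the full 24×22.5 rectangle (perimeter 93.00 mm); the cube at (3, 14.5) (footprint 9.5×10) is included at this height (perimeter 39.00 mm); the r=7 cylinder at (12, 9.5) gives a regular 12-gon of circumradius 7 (constant along its height) (perimeter = 2·12·7.000·sin(180°/12) = 43.48 mm); Subtracting the remaining from the first: starting from the 24×22.5 cube, the 9.5×10 cube at (3, 14.5) partially overlaps it — only the 76.00 mm² overlap (of its 95.00 mm²) is removed, clipping the outline; the r=7 cylinder at (12, 9.5) partially overlaps it — only the 140.11 mm² overlap (of its 147.00 mm²) is removed, clipping the outline — boundary = 139.91 mm; the cube at (-2.5, 12) (footprint 11.5×29.5) is included at this height (perimeter 82.00 mm); Subtracting the remaining from the first: starting from the result so far, the 11.5×29.5 cube at (-2.5, 12) partially overlaps it — only the 39.84 mm² overlap (of its 339.25 mm²) is removed, clipping the outline — boundary = 116.49 mm. So its perimeter = 116.49 mm. Layer 23 (z = 6.9): the cube (footprint 24×22.5) is included at this height (perimeter 93.00 mm); the cube at (3, 14.5) (footprint 9.5×10) is included at this height (perimeter 39.00 mm); the r=7 cylinder at (12, 9.5) gives a regular 12-gon of circumradius 7 (constant along its height) (perimeter = 2·12·7.000·sin(180°/12) = 43.48 mm); Taking the first minus the rest: starting from the 24×22.5 cube, the 9.5×10 cube at (3, 14.5) partially overlaps it — only the 76.00 mm² overlap (of its 95.00 mm²) is removed, clipping the outline; the r=7 cylinder at (12, 9.5) partially overlaps it — only the 140.11 mm² overlap (of its 147.00 mm²) is removed, clipping the outline — boundary = 139.91 mm; the cube at (-2.5, 12) does not reach this height (z outside [7.5, 13]); After the difference (first − rest): none of the subtracted shapes is present at this height, so that combined region is unchanged — boundary = 139.91 mm. So its perimeter = 139.91 mm. Layer 23 is larger (139.91 vs 116.49 mm).

layer 23 (z = 6.9 mm)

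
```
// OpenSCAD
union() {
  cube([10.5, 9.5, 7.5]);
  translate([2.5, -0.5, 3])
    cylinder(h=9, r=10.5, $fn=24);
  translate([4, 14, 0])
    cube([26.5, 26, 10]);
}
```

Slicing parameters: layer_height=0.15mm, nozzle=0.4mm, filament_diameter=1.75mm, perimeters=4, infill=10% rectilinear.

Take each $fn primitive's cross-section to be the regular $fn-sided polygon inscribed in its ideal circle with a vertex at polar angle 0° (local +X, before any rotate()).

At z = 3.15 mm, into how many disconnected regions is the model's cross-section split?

2

At z = 3.15 mm: the 10.5×9.5 cube contributes its full rectangle; the r=10.5 cylinder at (2.5, -0.5) contributes a regular 24-gon of circumradius 10.5; the cube at (4, 14) is present — its section is the full 26.5×26 rectangle; Combining (union): the regions partially overlap (shared area 93.27 mm²), so overlapping operands fuse into one piece — 2 connected regions. The result has 2 disconnected regions.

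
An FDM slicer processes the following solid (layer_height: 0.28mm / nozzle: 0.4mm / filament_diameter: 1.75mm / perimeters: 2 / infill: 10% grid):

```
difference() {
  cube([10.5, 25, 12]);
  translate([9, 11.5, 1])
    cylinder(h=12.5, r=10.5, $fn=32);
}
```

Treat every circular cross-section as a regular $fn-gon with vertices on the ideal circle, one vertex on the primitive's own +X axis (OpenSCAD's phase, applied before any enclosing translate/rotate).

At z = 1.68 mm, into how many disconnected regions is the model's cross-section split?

At z = 1.68 mm: the cube (footprint 10.5×25) is included at this height; the cylinder at (9, 11.5): section is a regular 32-gon, circumradius r=10.5; Taking the first minus the rest: starting from the 10.5×25 cube, the r=10.5 cylinder at (9, 11.5) partially overlaps it — only the 192.76 mm² overlap (of its 344.14 mm²) is removed, clipping the outline — 2 connected regions. The result has 2 disconnected regions.

2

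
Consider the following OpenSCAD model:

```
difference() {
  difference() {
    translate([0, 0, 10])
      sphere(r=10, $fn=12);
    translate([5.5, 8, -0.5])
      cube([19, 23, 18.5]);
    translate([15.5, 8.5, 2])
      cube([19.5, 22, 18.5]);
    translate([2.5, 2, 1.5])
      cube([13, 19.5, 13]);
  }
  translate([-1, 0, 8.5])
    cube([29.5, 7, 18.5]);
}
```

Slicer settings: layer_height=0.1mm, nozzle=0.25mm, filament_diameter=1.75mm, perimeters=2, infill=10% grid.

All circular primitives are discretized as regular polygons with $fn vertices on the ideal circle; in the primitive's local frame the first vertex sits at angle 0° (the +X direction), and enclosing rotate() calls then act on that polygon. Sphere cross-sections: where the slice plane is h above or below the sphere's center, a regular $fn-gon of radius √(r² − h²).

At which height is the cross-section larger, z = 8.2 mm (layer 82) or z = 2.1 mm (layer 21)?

layer 82 (z = 8.2 mm)

Layer 82 (z = 8.2): the sphere: section is a regular 12-gon, circumradius = √(r²−h²) = √(10²−1.8²) = 9.837 (area = (12/2)·9.837²·sin(360°/12) = 290.28 mm²); the cube at (5.5, 8) is present — its section is the full 19×23 rectangle (area 437.00 mm²); the cube at (15.5, 8.5) (footprint 19.5×22) is included at this height (area 429.00 mm²); the 13×19.5 cube at (2.5, 2) contributes its full rectangle (area 253.50 mm²); Taking the first minus the rest: starting from the r=10 sphere (290.28 mm²), the 19×23 cube at (5.5, 8) misses the remaining region (no effect); the 19.5×22 cube at (15.5, 8.5) misses the remaining region (no effect); the 13×19.5 cube at (2.5, 2) partially overlaps it — only the 34.68 mm² overlap (of its 253.50 mm²) is removed, clipping the outline — area = 255.60 mm²; the cube at (-1, 0) is not intersected at this z (z outside [8.5, 27]); Taking the first minus the rest: none of the subtracted shapes is present at this height, so the result so far is unchanged — area = 255.60 mm². So its area = 255.60 mm². Layer 21 (z = 2.1): the r=10 sphere slices to a regular 12-gon of circumradius 6.131 (√(r²−h²) with h=7.9 from center) (area = (12/2)·6.131²·sin(360°/12) = 112.77 mm²); the 19×23 cube at (5.5, 8) contributes its full rectangle (area 437.00 mm²); the 19.5×22 cube at (15.5, 8.5) contributes its full rectangle (area 429.00 mm²); the cube at (2.5, 2) (footprint 13×19.5) is included at this height (area 253.50 mm²); Taking the first minus the rest: starting from the r=10 sphere (112.77 mm²), the 19×23 cube at (5.5, 8) misses the remaining region (no effect); the 19.5×22 cube at (15.5, 8.5) misses the remaining region (no effect); the 13×19.5 cube at (2.5, 2) partially overlaps it — only the 6.98 mm² overlap (of its 253.50 mm²) is removed, clipping the outline — area = 105.79 mm²; the cube at (-1, 0) is not intersected at this z (z outside [8.5, 27]); Subtracting the remaining from the first: none of the subtracted shapes is present at this height, so the result so far is unchanged — area = 105.79 mm². So its area = 105.79 mm². Layer 82 is larger (255.60 vs 105.79 mm²).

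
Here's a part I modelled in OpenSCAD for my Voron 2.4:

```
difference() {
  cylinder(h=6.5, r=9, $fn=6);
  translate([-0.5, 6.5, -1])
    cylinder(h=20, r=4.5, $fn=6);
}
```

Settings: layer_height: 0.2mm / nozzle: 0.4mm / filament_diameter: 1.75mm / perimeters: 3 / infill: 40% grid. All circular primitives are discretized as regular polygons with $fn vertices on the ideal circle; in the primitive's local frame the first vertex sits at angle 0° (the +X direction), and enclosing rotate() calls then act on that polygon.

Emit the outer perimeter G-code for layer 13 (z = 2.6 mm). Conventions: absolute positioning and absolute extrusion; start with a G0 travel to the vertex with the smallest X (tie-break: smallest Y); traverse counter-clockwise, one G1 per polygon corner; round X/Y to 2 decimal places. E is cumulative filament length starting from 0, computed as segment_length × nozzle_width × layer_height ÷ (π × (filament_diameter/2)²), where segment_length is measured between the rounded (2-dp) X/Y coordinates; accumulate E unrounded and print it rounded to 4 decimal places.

At z = 2.6 mm: the r=9 cylinder gives a regular 6-gon of circumradius 9 (constant along its height); the r=4.5 cylinder at (-0.5, 6.5) contributes a regular 6-gon of circumradius 4.5; Taking the first minus the rest: starting from the r=9 cylinder, the r=4.5 cylinder at (-0.5, 6.5) partially overlaps it — only the 36.99 mm² overlap (of its 52.61 mm²) is removed, clipping the outline — 1 connected region. The outline is a single polygon with 12 vertices. Extrusion per mm of travel: 0.4 × 0.2 / (π × 0.875²) = 0.033260. Accumulating E over each segment gives final E = 2.0945.

G0 X-9.00 Y0.00 Z2.60
G1 X-4.50 Y-7.79 E0.2992
G1 X4.50 Y-7.79 E0.5986
G1 X9.00 Y0.00 E0.8978
G1 X4.50 Y7.79 E1.1970
G1 X3.25 Y7.79 E1.2386
G1 X4.00 Y6.50 E1.2882
G1 X1.75 Y2.60 E1.4380
G1 X-2.75 Y2.60 E1.5876
G1 X-5.00 Y6.50 E1.7374
G1 X-4.25 Y7.79 E1.7870
G1 X-4.50 Y7.79 E1.7953
G1 X-9.00 Y0.00 E2.0945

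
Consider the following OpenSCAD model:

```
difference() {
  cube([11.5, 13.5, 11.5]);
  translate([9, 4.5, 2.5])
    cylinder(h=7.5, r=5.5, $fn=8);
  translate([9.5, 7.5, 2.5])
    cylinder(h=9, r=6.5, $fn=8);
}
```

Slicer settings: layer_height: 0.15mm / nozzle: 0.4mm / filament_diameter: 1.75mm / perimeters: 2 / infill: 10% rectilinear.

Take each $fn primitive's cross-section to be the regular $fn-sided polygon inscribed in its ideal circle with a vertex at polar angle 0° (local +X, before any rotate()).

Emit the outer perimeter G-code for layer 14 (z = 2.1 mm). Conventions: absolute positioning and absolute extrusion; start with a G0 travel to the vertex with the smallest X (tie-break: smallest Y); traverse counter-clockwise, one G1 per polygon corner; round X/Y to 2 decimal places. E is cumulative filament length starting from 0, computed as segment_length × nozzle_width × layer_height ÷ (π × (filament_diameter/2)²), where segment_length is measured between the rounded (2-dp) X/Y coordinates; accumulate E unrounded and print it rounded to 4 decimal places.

At z = 2.1 mm: the cube is present — its section is the full 11.5×13.5 rectangle; the cylinder at (9, 4.5) does not reach this height (z outside [2.5, 10]); the cylinder at (9.5, 7.5) does not reach this height (z outside [2.5, 11.5]); After the difference (first − rest): none of the subtracted shapes is present at this height, so the 11.5×13.5 cube is unchanged — 1 connected region. The outline is a single polygon with 4 vertices. Extrusion per mm of travel: 0.4 × 0.15 / (π × 0.875²) = 0.024945. Accumulating E over each segment gives final E = 1.2473.

G0 X0.00 Y0.00 Z2.10
G1 X11.50 Y0.00 E0.2869
G1 X11.50 Y13.50 E0.6236
G1 X0.00 Y13.50 E0.9105
G1 X0.00 Y0.00 E1.2473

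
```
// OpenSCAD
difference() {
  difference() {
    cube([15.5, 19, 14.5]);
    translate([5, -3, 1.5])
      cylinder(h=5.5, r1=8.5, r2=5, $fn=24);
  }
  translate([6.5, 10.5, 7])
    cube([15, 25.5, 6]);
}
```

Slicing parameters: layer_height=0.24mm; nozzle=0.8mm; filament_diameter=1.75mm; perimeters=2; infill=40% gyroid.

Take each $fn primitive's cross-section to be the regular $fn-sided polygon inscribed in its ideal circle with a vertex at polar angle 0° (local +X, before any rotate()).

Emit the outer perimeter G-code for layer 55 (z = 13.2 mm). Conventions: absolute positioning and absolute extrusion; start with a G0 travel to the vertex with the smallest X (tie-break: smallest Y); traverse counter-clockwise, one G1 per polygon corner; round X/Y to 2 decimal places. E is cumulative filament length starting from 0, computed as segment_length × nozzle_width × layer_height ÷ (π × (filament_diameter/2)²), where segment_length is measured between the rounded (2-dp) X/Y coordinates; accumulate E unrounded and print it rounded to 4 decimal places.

At z = 13.2 mm: the 15.5×19 cube contributes its full rectangle; the cone at (5, -3) is not intersected at this z (z outside [1.5, 7]); Taking the first minus the rest: none of the subtracted shapes is present at this height, so the 15.5×19 cube is unchanged — 1 connected region; the cube at (6.5, 10.5) is absent (z outside [7, 13]); After the difference (first − rest): none of the subtracted shapes is present at this height, so the result so far is unchanged — 1 connected region. The outline is a single polygon with 4 vertices. Extrusion per mm of travel: 0.8 × 0.24 / (π × 0.875²) = 0.079824. Accumulating E over each segment gives final E = 5.5079.

G0 X0.00 Y0.00 Z13.20
G1 X15.50 Y0.00 E1.2373
G1 X15.50 Y19.00 E2.7539
G1 X0.00 Y19.00 E3.9912
G1 X0.00 Y0.00 E5.5079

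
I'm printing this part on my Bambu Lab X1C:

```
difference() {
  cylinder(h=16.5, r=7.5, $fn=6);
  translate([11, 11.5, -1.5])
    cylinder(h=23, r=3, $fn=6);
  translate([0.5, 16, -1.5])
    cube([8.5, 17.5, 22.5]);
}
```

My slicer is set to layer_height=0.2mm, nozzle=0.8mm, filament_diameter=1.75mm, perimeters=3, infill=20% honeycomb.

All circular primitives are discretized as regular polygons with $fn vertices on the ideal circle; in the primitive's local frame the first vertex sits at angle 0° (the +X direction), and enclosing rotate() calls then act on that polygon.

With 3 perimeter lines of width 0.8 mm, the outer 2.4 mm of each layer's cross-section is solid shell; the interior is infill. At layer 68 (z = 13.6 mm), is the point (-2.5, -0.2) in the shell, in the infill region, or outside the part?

At z = 13.6 mm: the cylinder: section is a regular 6-gon, circumradius r=7.5; the r=3 cylinder at (11, 11.5) contributes a regular 6-gon of circumradius 3; the cube at (0.5, 16) is present — its section is the full 8.5×17.5 rectangle; Subtracting the remaining from the first: starting from the r=7.5 cylinder, the r=3 cylinder at (11, 11.5) misses the remaining region (no effect); the 8.5×17.5 cube at (0.5, 16) misses the remaining region (no effect) — 1 connected region. Overall, the cross-section is a single solid region. The nearest boundary edge runs (-3.75, -6.50)→(-7.50, 0.00); distance from the point to it = 4.23 mm. The point is inside the cross-section and 4.23 mm from the nearest boundary — more than the 2.4 mm shell width (3 × 0.8), so it's in the infill interior.

infill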